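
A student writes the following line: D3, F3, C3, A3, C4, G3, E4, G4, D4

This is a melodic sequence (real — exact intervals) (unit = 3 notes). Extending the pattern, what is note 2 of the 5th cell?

Grouping in 3s, the 2nd note of each cell is F3, C4, G4.
Extending up a 5th: D5 → A5.

A5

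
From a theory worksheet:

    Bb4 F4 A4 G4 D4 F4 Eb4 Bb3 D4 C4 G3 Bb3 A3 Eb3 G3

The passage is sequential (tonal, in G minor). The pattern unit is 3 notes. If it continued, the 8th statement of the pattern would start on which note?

The 3-note cells begin on Bb4, G4, Eb4, C4, A3 — each down a 3rd from the last.
Extending the heads down a 3rd: F3 → D3 → Bb2.

Bb2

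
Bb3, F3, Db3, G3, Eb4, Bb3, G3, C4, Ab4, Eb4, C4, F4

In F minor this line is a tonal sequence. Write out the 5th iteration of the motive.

G5 Db5 Bb4 Eb5

Taking 4-note groups, the heads are Bb3, Eb4, Ab4: the pattern moves up a 4th.
Carrying on: Db5 → G5.
So cell 5 is G5 Db5 Bb4 Eb5.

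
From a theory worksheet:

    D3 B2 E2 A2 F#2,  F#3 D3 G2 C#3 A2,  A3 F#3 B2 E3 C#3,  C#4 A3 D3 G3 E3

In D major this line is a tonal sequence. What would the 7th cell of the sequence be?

B4 G4 C#4 F#4 D4

Unit = 5 notes; the statements start on D3, F#3, A3, C#4, moving up a 3rd each time.
Continuing the starts: E4 → G4 → B4.
Statement 7 starts on B4 and keeps the same diatonic contour: B4 G4 C#4 F#4 D4.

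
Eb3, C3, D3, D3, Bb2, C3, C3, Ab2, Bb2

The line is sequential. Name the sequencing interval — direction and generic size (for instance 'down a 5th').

Taking 3-note groups, the heads are Eb3, D3, C3: the pattern moves down a 2nd.
Eb3 to D3 is down a 2nd.

down a 2nd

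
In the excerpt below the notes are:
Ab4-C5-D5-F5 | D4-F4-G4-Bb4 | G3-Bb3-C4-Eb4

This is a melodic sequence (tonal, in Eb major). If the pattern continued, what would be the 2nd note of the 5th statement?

With 4-note cells, note 2 of each statement runs C5, F4, Bb3.
Each moves down a 5th. Continuing: Eb3 → Ab2.

Ab2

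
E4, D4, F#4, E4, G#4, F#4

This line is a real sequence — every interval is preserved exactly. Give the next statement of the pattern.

With a 2-note motive the entries are E4, F#4, G#4, each up a 2nd from the previous.
From A#4 the exact shape gives A#4 G#4.

A#4 G#4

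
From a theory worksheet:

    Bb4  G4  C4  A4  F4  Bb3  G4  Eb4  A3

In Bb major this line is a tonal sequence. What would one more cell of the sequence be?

F4 D4 G3

Taking 3-note groups, the heads are Bb4, A4, G4: the pattern moves down a 2nd.
From F4 the diatonic shape gives F4 D4 G3.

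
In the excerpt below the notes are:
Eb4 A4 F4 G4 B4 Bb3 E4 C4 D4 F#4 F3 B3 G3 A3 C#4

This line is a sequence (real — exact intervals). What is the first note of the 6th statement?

Unit = 5 notes; the statements start on Eb4, Bb3, F3, moving down a 4th each time.
Continuing: C3 → G2 → D2. Statement 6 starts on D2.

D2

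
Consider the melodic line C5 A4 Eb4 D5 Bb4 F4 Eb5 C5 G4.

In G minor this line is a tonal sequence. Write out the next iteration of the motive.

F5 D5 A4

The 3-note cells begin on C5, D5, Eb5 — each up a 2nd from the last.
Statement 4 starts on F5 and keeps the same diatonic contour: F5 D5 A4.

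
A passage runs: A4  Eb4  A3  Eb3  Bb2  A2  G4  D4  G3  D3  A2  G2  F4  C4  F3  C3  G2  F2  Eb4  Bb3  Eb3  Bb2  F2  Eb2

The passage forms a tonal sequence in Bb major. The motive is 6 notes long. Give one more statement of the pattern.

The 6-note cells begin on A4, G4, F4, Eb4 — each down a 2nd from the last.
From D4 the diatonic shape gives D4 A3 D3 A2 Eb2 D2.

D4 A3 D3 A2 Eb2 D2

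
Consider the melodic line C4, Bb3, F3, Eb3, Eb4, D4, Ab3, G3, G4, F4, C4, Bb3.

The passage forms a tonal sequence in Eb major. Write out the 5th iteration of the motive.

Taking 4-note groups, the heads are C4, Eb4, G4: the pattern moves up a 3rd.
Continuing the starts: Bb4 → D5.
Statement 5 starts on D5 and keeps the same diatonic contour: D5 C5 G4 F4.

D5 C5 G4 F4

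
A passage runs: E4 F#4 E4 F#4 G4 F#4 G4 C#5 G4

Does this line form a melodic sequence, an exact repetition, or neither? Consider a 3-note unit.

Note 2 of cell 3 is C#5; if this were a sequence it would be A4. No unit length gives a consistent transposition pattern.

neither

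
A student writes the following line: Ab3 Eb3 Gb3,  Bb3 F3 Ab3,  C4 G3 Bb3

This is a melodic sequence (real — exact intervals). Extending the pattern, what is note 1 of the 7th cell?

G#4

The unit is 3 notes. Position-1 pitches of the 3 shown cells: Ab3, Bb3, C4.
Carrying that up a 2nd forward: D4 → E4 → F#4 → G#4.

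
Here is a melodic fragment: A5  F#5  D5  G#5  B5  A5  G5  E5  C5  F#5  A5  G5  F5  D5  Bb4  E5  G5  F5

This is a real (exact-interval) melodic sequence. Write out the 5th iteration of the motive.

Db5 Bb4 Gb4 C5 Eb5 Db5

With a 6-note motive the entries are A5, G5, F5, each down a 2nd from the previous.
Extending down a 2nd: Eb5 → Db5.
Statement 5 starts on Db5 and keeps the same exact contour: Db5 Bb4 Gb4 C5 Eb5 Db5.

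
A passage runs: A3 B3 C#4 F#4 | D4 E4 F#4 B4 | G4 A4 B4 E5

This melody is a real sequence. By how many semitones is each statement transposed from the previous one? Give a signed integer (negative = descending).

Taking 4-note groups, the heads are A3, D4, G4: the pattern moves up a 4th.
A3 to D4 spans +5 semitones.

5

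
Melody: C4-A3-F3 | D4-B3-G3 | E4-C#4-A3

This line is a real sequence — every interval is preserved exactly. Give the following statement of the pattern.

F#4 D#4 B3

Unit = 3 notes; the statements start on C4, D4, E4, moving up a 2nd each time.
So cell 4 is F#4 D#4 B3.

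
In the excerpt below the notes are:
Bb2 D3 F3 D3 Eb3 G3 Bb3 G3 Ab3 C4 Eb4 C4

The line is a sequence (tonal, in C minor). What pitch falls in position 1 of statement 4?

The unit is 4 notes. Position-1 pitches of the 3 shown cells: Bb2, Eb3, Ab3.
From Ab3, up a 4th gives D4.

D4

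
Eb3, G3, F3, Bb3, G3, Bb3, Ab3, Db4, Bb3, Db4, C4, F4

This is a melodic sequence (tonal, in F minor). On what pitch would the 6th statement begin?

Taking 4-note groups, the heads are Eb3, G3, Bb3: the pattern moves up a 3rd.
Continuing: Db4 → F4 → Ab4. Statement 6 starts on Ab4.

Ab4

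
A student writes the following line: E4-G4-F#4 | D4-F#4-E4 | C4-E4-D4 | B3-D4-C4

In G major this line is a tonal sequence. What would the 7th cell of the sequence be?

F#3 A3 G3

Taking 3-note groups, the heads are E4, D4, C4, B3: the pattern moves down a 2nd.
Continuing the starts: A3 → G3 → F#3.
Statement 7 starts on F#3 and keeps the same diatonic contour: F#3 A3 G3.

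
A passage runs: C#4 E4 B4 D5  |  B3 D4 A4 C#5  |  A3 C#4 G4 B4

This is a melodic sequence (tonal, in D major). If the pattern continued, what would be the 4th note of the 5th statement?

Grouping in 4s, the 4th note of each cell is D5, C#5, B4.
Carrying that down a 2nd forward: A4 → G4.

G4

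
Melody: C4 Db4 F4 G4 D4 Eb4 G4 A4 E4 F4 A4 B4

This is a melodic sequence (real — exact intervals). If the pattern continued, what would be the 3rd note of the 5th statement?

The unit is 4 notes. Position-3 pitches of the 3 shown cells: F4, G4, A4.
Extending up a 2nd: B4 → C#5.

C#5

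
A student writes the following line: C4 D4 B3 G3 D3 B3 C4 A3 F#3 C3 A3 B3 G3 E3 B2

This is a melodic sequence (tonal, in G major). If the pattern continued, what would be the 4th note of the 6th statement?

B2

With 5-note cells, note 4 of each statement runs G3, F#3, E3.
Carrying that down a 2nd forward: D3 → C3 → B2.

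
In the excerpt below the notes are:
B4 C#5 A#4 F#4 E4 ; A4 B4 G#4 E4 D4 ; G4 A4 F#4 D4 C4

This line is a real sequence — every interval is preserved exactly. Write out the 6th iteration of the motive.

With a 5-note motive the entries are B4, A4, G4, each down a 2nd from the previous.
Extending down a 2nd: F4 → Eb4 → Db4.
So cell 6 is Db4 Eb4 C4 Ab3 Gb3.

Db4 Eb4 C4 Ab3 Gb3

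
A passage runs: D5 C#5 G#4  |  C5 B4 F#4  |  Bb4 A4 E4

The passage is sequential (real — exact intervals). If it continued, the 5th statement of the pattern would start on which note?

The 3-note cells begin on D5, C5, Bb4 — each down a 2nd from the last.
Continuing: Ab4 → Gb4. Statement 5 starts on Gb4.

Gb4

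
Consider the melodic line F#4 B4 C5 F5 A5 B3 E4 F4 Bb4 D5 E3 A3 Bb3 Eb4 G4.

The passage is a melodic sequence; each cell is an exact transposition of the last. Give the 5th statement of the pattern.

With a 5-note motive the entries are F#4, B3, E3, each down a 5th from the previous.
Continuing the starts: A2 → D2.
From D2 the exact shape gives D2 G2 Ab2 Db3 F3.

D2 G2 Ab2 Db3 F3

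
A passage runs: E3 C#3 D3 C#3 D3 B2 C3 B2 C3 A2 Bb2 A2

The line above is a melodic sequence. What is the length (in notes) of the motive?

There are 12 notes; a 4-note unit gives 3 cells:
E3 C#3 D3 C#3 | D3 B2 C3 B2 | C3 A2 Bb2 A2
That's a consistent down a 2nd shift per cell, and no other grouping gives one.

4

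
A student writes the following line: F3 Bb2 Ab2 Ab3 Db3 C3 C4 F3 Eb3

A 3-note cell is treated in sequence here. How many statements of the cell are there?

9 notes in groups of 3 gives 9/3 = 3 statements.
Starts: F3, Ab3, C4 — each up a 3rd.

3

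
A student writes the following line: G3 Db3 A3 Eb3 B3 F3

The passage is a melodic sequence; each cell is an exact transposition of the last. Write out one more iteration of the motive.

C#4 G3

With a 2-note motive the entries are G3, A3, B3, each up a 2nd from the previous.
Statement 4 starts on C#4 and keeps the same exact contour: C#4 G3.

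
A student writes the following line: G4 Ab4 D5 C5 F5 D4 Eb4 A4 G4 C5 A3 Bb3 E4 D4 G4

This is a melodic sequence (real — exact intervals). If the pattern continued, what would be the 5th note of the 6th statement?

E3

The unit is 5 notes. Position-5 pitches of the 3 shown cells: F5, C5, G4.
Each moves down a 4th. Continuing: D4 → A3 → E3.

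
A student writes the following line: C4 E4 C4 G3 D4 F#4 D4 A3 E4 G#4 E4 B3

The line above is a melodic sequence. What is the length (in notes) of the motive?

There are 12 notes; a 4-note unit gives 3 cells:
C4 E4 C4 G3 | D4 F#4 D4 A3 | E4 G#4 E4 B3
Every group is a transposition up a 2nd of the one before; no shorter unit works.

4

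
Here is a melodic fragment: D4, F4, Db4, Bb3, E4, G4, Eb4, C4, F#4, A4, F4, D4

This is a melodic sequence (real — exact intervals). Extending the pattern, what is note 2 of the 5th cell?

The unit is 4 notes. Position-2 pitches of the 3 shown cells: F4, G4, A4.
Carrying that up a 2nd forward: B4 → C#5.

C#5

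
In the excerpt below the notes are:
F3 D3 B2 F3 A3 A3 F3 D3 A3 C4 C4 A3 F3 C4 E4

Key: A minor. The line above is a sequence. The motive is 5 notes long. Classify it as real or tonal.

tonal

Every note is diatonic to A minor.
Cell 1 has -3 semitones from note 1 to 2, but cell 2 has -4 — the interval quality changes while the contour stays the same, which is the hallmark of a tonal sequence.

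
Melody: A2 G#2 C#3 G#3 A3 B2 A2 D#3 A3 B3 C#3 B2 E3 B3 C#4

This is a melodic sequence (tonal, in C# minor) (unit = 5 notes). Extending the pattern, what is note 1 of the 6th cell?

F#3

With 5-note cells, note 1 of each statement runs A2, B2, C#3.
Carrying that up a 2nd forward: D#3 → E3 → F#3.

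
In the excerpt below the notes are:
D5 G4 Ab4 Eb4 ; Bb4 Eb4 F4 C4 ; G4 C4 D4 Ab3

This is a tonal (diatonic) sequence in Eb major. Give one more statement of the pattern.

Eb4 Ab3 Bb3 F3

Taking 4-note groups, the heads are D5, Bb4, G4: the pattern moves down a 3rd.
From Eb4 the diatonic shape gives Eb4 Ab3 Bb3 F3.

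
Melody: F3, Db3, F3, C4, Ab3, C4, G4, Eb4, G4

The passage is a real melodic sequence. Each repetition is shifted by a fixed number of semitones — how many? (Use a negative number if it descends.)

7

Taking 3-note groups, the heads are F3, C4, G4: the pattern moves up a 5th.
F3→C4 is 60 − 53 = 7 semitones.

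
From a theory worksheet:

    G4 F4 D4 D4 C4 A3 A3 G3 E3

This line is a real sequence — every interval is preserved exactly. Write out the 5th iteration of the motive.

The 3-note cells begin on G4, D4, A3 — each down a 4th from the last.
Extending down a 4th: E3 → B2.
Statement 5 starts on B2 and keeps the same exact contour: B2 A2 F#2.

B2 A2 F#2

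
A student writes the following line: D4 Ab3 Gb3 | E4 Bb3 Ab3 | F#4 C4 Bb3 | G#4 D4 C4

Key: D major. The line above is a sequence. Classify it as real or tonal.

real

Each cell has the same semitone pattern (-6, -2) — intervals are preserved exactly.
And Ab3 lies outside D major, so the sequence is real rather than tonal.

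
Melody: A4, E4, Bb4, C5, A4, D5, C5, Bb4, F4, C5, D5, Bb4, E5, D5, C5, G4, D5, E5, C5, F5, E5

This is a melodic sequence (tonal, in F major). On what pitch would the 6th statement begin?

The 7-note cells begin on A4, Bb4, C5 — each up a 2nd from the last.
Continuing: D5 → E5 → F5. Statement 6 starts on F5.

F5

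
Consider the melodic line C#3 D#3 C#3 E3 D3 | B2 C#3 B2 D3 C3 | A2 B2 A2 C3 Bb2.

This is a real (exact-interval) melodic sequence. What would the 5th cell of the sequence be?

F2 G2 F2 Ab2 Gb2

The 5-note cells begin on C#3, B2, A2 — each down a 2nd from the last.
Carrying on: G2 → F2.
So cell 5 is F2 G2 F2 Ab2 Gb2.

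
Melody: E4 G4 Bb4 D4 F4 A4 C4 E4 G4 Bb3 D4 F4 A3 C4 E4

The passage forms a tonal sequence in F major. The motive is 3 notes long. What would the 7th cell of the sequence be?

F3 A3 C4

Taking 3-note groups, the heads are E4, D4, C4, Bb3, A3: the pattern moves down a 2nd.
Extending down a 2nd: G3 → F3.
From F3 the diatonic shape gives F3 A3 C4.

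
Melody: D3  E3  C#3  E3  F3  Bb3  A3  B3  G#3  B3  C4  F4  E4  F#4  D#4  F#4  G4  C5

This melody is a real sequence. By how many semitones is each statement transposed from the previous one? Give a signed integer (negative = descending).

The 6-note cells begin on D3, A3, E4 — each up a 5th from the last.
D3 to A3 spans +7 semitones.

7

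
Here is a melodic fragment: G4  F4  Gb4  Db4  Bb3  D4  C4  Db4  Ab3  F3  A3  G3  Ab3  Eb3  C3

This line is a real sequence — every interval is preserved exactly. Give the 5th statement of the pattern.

B2 A2 Bb2 F2 D2

The 5-note cells begin on G4, D4, A3 — each down a 4th from the last.
Extending down a 4th: E3 → B2.
From B2 the exact shape gives B2 A2 Bb2 F2 D2.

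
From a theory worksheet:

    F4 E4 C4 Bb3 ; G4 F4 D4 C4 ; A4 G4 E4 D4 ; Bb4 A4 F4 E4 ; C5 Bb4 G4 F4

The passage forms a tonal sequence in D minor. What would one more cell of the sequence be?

D5 C5 A4 G4

Taking 4-note groups, the heads are F4, G4, A4, Bb4, C5: the pattern moves up a 2nd.
From D5 the diatonic shape gives D5 C5 A4 G4.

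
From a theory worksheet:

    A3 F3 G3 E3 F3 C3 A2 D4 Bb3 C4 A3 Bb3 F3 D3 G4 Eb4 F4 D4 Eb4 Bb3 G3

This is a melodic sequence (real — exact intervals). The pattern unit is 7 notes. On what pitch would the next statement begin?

C5

The 7-note cells begin on A3, D4, G4 — each up a 4th from the last.
The next head, up a 4th from G4, is C5.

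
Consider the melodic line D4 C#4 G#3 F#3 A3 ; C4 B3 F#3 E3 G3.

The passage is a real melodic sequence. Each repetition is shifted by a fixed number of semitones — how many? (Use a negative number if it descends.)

The 5-note cells begin on D4, C4 — each down a 2nd from the last.
D4→C4 is 60 − 62 = -2 semitones.

-2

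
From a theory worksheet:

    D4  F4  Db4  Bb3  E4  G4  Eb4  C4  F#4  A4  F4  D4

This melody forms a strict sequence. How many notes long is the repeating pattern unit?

Try groups of 4 (3 cells in 12 notes):
D4 F4 Db4 Bb3 | E4 G4 Eb4 C4 | F#4 A4 F4 D4
Each cell is the previous one up a 2nd — so the unit is 4 notes.

4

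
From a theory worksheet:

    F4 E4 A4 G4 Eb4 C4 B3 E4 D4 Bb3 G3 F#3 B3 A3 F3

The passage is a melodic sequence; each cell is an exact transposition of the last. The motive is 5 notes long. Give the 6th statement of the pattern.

With a 5-note motive the entries are F4, C4, G3, each down a 4th from the previous.
Extending down a 4th: D3 → A2 → E2.
Statement 6 starts on E2 and keeps the same exact contour: E2 D#2 G#2 F#2 D2.

E2 D#2 G#2 F#2 D2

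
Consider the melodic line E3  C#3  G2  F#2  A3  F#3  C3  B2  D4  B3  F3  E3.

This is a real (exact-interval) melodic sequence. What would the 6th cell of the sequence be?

F5 D5 Ab4 G4

Unit = 4 notes; the statements start on E3, A3, D4, moving up a 4th each time.
Extending up a 4th: G4 → C5 → F5.
From F5 the exact shape gives F5 D5 Ab4 G4.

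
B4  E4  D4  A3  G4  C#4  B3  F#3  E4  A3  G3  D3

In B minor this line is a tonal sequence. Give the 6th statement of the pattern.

F#3 B2 A2 E2

The 4-note cells begin on B4, G4, E4 — each down a 3rd from the last.
Continuing the starts: C#4 → A3 → F#3.
Statement 6 starts on F#3 and keeps the same diatonic contour: F#3 B2 A2 E2.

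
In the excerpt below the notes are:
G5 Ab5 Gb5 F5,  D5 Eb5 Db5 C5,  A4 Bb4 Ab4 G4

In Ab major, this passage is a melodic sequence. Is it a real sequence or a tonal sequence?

real

Each cell has the same semitone pattern (1, -2, -1) — intervals are preserved exactly.
And Gb5 lies outside Ab major, so the sequence is real rather than tonal.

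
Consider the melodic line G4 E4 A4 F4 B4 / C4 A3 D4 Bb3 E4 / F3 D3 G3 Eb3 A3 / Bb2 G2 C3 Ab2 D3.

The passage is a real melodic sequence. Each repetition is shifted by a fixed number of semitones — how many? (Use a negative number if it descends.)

Unit = 5 notes; the statements start on G4, C4, F3, Bb2, moving down a 5th each time.
Counting half-steps from G4 to C4: -7.

-7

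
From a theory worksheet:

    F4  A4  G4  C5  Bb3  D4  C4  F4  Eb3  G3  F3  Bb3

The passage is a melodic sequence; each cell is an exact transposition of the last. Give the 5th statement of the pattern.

The 4-note cells begin on F4, Bb3, Eb3 — each down a 5th from the last.
Extending down a 5th: Ab2 → Db2.
So cell 5 is Db2 F2 Eb2 Ab2.

Db2 F2 Eb2 Ab2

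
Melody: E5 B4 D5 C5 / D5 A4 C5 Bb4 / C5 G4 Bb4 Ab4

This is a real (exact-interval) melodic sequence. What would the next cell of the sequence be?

Bb4 F4 Ab4 Gb4

The 4-note cells begin on E5, D5, C5 — each down a 2nd from the last.
From Bb4 the exact shape gives Bb4 F4 Ab4 Gb4.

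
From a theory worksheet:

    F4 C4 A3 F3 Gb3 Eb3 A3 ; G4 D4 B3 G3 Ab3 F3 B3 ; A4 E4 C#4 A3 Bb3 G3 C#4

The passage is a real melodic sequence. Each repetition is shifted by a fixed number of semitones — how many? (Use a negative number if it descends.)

2

Unit = 7 notes; the statements start on F4, G4, A4, moving up a 2nd each time.
F4 to G4 spans +2 semitones.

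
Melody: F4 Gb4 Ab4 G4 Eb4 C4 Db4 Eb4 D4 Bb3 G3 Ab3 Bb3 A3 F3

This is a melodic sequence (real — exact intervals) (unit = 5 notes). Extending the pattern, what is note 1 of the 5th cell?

Grouping in 5s, the 1st note of each cell is F4, C4, G3.
Extending down a 4th: D3 → A2.

A2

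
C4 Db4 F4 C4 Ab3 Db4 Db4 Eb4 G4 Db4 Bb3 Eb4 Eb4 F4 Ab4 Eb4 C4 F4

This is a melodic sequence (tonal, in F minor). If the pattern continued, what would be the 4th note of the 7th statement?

Bb4

The unit is 6 notes. Position-4 pitches of the 3 shown cells: C4, Db4, Eb4.
Carrying that up a 2nd forward: F4 → G4 → Ab4 → Bb4.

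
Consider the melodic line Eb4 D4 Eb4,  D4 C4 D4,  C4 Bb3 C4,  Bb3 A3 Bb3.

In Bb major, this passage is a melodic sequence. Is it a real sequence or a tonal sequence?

Every note is diatonic to Bb major.
Cell 1 has -1 semitones from note 1 to 2, but cell 2 has -2 — the interval quality changes while the contour stays the same, which is the hallmark of a tonal sequence.

tonal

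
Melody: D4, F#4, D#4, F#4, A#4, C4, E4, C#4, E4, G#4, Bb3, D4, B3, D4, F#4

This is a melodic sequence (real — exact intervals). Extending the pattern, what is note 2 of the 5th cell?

Grouping in 5s, the 2nd note of each cell is F#4, E4, D4.
Each moves down a 2nd. Continuing: C4 → Bb3.

Bb3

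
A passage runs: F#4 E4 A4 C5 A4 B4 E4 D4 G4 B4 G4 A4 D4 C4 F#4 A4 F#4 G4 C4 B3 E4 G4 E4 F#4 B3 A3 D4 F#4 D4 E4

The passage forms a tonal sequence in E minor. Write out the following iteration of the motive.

The 6-note cells begin on F#4, E4, D4, C4, B3 — each down a 2nd from the last.
Statement 6 starts on A3 and keeps the same diatonic contour: A3 G3 C4 E4 C4 D4.

A3 G3 C4 E4 C4 D4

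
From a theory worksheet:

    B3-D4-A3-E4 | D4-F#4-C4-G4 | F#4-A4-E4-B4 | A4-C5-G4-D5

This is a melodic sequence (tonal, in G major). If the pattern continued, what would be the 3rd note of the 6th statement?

With 4-note cells, note 3 of each statement runs A3, C4, E4, G4.
Carrying that up a 3rd forward: B4 → D5.

D5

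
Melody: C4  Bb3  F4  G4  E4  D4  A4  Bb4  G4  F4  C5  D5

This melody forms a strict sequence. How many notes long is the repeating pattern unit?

12 notes total. Splitting into 3 groups of 4:
C4 Bb3 F4 G4 | E4 D4 A4 Bb4 | G4 F4 C5 D5
Every group is a transposition up a 3rd of the one before; no shorter unit works.

4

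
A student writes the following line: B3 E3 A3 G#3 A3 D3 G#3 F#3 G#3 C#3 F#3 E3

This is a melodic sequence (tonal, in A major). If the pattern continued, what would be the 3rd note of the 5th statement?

The unit is 4 notes. Position-3 pitches of the 3 shown cells: A3, G#3, F#3.
Carrying that down a 2nd forward: E3 → D3.

D3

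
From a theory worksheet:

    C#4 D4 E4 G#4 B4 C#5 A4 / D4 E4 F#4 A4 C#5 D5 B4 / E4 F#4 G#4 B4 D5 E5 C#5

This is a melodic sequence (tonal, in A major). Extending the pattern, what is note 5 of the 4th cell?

E5

With 7-note cells, note 5 of each statement runs B4, C#5, D5.
One more up a 2nd gives E5.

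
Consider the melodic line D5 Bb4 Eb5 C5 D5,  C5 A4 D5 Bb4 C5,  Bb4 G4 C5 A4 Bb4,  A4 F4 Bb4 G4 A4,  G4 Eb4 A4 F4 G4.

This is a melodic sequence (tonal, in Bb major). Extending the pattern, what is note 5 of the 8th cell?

With 5-note cells, note 5 of each statement runs D5, C5, Bb4, A4, G4.
Carrying that down a 2nd forward: F4 → Eb4 → D4.

D4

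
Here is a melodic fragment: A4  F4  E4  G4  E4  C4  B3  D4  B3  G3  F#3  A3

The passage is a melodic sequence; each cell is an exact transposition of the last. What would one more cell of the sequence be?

F#3 D3 C#3 E3

With a 4-note motive the entries are A4, E4, B3, each down a 4th from the previous.
From F#3 the exact shape gives F#3 D3 C#3 E3.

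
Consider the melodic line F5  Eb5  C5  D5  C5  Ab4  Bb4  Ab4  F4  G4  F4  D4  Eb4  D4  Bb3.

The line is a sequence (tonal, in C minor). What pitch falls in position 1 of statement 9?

Grouping in 3s, the 1st note of each cell is F5, D5, Bb4, G4, Eb4.
Extending down a 3rd: C4 → Ab3 → F3 → D3.

D3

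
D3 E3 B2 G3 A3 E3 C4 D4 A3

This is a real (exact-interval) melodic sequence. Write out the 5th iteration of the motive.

Taking 3-note groups, the heads are D3, G3, C4: the pattern moves up a 4th.
Continuing the starts: F4 → Bb4.
Statement 5 starts on Bb4 and keeps the same exact contour: Bb4 C5 G4.

Bb4 C5 G4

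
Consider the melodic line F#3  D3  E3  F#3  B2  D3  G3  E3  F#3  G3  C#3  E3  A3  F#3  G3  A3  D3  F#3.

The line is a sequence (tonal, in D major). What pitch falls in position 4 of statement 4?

B3

With 6-note cells, note 4 of each statement runs F#3, G3, A3.
From A3, up a 2nd gives B3.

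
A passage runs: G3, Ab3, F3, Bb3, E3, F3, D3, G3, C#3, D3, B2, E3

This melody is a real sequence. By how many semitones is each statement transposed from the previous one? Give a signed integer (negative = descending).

-3

Unit = 4 notes; the statements start on G3, E3, C#3, moving down a 3rd each time.
Counting half-steps from G3 to E3: -3.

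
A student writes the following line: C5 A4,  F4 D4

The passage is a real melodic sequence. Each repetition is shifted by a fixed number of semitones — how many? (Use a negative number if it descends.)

-7

With a 2-note motive the entries are C5, F4, each down a 5th from the previous.
Counting half-steps from C5 to F4: -7.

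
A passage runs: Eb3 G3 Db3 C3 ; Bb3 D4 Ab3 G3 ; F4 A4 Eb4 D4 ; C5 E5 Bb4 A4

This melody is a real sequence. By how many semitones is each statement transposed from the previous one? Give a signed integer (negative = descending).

7

Unit = 4 notes; the statements start on Eb3, Bb3, F4, C5, moving up a 5th each time.
Counting half-steps from Eb3 to Bb3: 7.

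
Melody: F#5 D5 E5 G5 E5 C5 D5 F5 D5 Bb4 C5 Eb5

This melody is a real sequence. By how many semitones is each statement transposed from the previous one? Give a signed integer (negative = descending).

-2

Unit = 4 notes; the statements start on F#5, E5, D5, moving down a 2nd each time.
F#5→E5 is 76 − 78 = -2 semitones.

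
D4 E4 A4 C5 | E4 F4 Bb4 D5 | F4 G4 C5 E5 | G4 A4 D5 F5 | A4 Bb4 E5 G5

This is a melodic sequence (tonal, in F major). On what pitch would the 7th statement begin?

C5

Taking 4-note groups, the heads are D4, E4, F4, G4, A4: the pattern moves up a 2nd.
Extending the heads up a 2nd: Bb4 → C5.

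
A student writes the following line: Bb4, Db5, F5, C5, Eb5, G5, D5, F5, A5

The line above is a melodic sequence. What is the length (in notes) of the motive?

Try groups of 3 (3 cells in 9 notes):
Bb4 Db5 F5 | C5 Eb5 G5 | D5 F5 A5
That's a consistent up a 2nd shift per cell, and no other grouping gives one.

3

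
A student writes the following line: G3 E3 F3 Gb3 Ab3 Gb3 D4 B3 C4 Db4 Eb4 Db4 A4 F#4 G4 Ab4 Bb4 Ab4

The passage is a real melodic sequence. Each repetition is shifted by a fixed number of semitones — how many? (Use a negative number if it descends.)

7

The 6-note cells begin on G3, D4, A4 — each up a 5th from the last.
G3 to D4 spans +7 semitones.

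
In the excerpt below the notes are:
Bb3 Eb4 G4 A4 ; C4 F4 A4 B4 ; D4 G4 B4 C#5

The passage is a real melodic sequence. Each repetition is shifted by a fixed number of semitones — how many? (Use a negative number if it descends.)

With a 4-note motive the entries are Bb3, C4, D4, each up a 2nd from the previous.
Bb3→C4 is 60 − 58 = 2 semitones.

2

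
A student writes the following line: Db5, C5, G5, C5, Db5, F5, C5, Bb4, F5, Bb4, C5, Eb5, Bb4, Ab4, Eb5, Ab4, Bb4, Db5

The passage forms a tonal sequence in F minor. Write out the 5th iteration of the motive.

Unit = 6 notes; the statements start on Db5, C5, Bb4, moving down a 2nd each time.
Carrying on: Ab4 → G4.
From G4 the diatonic shape gives G4 F4 C5 F4 G4 Bb4.

G4 F4 C5 F4 G4 Bb4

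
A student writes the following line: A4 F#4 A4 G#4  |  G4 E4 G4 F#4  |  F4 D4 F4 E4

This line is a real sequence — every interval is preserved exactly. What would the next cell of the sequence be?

Eb4 C4 Eb4 D4

With a 4-note motive the entries are A4, G4, F4, each down a 2nd from the previous.
So cell 4 is Eb4 C4 Eb4 D4.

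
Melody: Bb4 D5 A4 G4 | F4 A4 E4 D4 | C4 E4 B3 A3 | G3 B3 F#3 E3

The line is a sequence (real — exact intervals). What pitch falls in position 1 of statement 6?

A2

Grouping in 4s, the 1st note of each cell is Bb4, F4, C4, G3.
Carrying that down a 4th forward: D3 → A2.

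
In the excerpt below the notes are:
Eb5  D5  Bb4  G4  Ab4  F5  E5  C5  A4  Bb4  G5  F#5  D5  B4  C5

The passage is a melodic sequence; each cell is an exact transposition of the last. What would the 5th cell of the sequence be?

B5 A#5 F#5 D#5 E5

With a 5-note motive the entries are Eb5, F5, G5, each up a 2nd from the previous.
Carrying on: A5 → B5.
From B5 the exact shape gives B5 A#5 F#5 D#5 E5.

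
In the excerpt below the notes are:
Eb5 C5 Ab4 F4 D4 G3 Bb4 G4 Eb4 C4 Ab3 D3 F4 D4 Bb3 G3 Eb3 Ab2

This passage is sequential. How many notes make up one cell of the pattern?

6

Try groups of 6 (3 cells in 18 notes):
Eb5 C5 Ab4 F4 D4 G3 | Bb4 G4 Eb4 C4 Ab3 D3 | F4 D4 Bb3 G3 Eb3 Ab2
Every group is a transposition down a 4th of the one before; no shorter unit works.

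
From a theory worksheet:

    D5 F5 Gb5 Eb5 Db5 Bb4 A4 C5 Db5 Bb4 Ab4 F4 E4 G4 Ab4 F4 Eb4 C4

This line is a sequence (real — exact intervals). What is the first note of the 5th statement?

F#3

With a 6-note motive the entries are D5, A4, E4, each down a 4th from the previous.
Continuing: B3 → F#3. Statement 5 starts on F#3.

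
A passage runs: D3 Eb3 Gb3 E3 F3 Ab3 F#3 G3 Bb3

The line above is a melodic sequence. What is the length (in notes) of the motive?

3

9 notes total. Splitting into 3 groups of 3:
D3 Eb3 Gb3 | E3 F3 Ab3 | F#3 G3 Bb3
Each cell is the previous one up a 2nd — so the unit is 3 notes.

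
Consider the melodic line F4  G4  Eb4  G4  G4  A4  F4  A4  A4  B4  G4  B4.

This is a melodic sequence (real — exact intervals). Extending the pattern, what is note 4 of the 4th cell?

C#5

The unit is 4 notes. Position-4 pitches of the 3 shown cells: G4, A4, B4.
One more up a 2nd gives C#5.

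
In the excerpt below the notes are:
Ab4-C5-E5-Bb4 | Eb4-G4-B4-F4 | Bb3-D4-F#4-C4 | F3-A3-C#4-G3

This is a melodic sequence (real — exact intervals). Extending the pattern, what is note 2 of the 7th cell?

With 4-note cells, note 2 of each statement runs C5, G4, D4, A3.
Carrying that down a 4th forward: E3 → B2 → F#2.

F#2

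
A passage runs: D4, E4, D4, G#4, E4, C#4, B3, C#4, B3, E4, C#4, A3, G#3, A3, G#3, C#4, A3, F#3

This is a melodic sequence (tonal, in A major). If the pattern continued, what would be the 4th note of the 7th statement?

The unit is 6 notes. Position-4 pitches of the 3 shown cells: G#4, E4, C#4.
Carrying that down a 3rd forward: A3 → F#3 → D3 → B2.

B2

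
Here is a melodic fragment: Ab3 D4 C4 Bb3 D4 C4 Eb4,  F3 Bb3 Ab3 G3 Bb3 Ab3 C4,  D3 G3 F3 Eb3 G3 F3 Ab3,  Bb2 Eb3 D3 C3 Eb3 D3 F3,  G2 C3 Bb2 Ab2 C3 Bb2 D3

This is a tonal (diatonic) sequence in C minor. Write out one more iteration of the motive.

With a 7-note motive the entries are Ab3, F3, D3, Bb2, G2, each down a 3rd from the previous.
So cell 6 is Eb2 Ab2 G2 F2 Ab2 G2 Bb2.

Eb2 Ab2 G2 F2 Ab2 G2 Bb2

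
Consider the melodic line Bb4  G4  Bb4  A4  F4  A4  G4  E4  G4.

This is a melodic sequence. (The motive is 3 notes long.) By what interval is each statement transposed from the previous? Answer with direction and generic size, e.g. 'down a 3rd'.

With a 3-note motive the entries are Bb4, A4, G4, each down a 2nd from the previous.
From Bb4 to A4: down a 2nd.

down a 2nd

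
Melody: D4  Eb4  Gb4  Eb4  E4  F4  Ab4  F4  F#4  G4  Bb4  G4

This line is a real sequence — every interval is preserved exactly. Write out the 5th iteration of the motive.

A#4 B4 D5 B4

With a 4-note motive the entries are D4, E4, F#4, each up a 2nd from the previous.
Continuing the starts: G#4 → A#4.
Statement 5 starts on A#4 and keeps the same exact contour: A#4 B4 D5 B4.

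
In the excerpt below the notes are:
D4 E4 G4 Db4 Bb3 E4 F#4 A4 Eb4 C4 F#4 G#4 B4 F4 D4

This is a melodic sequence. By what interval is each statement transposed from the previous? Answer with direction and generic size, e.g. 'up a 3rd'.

Unit = 5 notes; the statements start on D4, E4, F#4, moving up a 2nd each time.
D4 to E4 is up a 2nd.

up a 2nd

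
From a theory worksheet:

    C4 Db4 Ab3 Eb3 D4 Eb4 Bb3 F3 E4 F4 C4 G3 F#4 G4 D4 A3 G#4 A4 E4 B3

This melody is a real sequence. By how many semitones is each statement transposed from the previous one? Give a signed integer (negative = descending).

2

Unit = 4 notes; the statements start on C4, D4, E4, F#4, G#4, moving up a 2nd each time.
C4 to D4 spans +2 semitones.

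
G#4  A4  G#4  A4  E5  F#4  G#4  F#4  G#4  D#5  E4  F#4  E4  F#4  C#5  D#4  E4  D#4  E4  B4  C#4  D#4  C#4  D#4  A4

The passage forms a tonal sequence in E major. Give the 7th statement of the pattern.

With a 5-note motive the entries are G#4, F#4, E4, D#4, C#4, each down a 2nd from the previous.
Continuing the starts: B3 → A3.
Statement 7 starts on A3 and keeps the same diatonic contour: A3 B3 A3 B3 F#4.

A3 B3 A3 B3 F#4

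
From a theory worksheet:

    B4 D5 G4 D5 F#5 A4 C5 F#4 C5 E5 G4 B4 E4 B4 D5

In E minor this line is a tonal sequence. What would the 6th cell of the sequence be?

D4 F#4 B3 F#4 A4

The 5-note cells begin on B4, A4, G4 — each down a 2nd from the last.
Carrying on: F#4 → E4 → D4.
Statement 6 starts on D4 and keeps the same diatonic contour: D4 F#4 B3 F#4 A4.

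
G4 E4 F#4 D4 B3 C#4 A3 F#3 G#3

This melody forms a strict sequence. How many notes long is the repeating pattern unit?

Try groups of 3 (3 cells in 9 notes):
G4 E4 F#4 | D4 B3 C#4 | A3 F#3 G#3
That's a consistent down a 4th shift per cell, and no other grouping gives one.

3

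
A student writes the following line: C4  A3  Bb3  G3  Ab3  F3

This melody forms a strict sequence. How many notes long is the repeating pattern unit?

6 notes total. Splitting into 3 groups of 2:
C4 A3 | Bb3 G3 | Ab3 F3
Every group is a transposition down a 2nd of the one before; no shorter unit works.

2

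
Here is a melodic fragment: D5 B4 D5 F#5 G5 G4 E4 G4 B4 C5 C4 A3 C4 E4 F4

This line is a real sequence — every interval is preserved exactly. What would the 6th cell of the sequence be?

With a 5-note motive the entries are D5, G4, C4, each down a 5th from the previous.
Continuing the starts: F3 → Bb2 → Eb2.
From Eb2 the exact shape gives Eb2 C2 Eb2 G2 Ab2.

Eb2 C2 Eb2 G2 Ab2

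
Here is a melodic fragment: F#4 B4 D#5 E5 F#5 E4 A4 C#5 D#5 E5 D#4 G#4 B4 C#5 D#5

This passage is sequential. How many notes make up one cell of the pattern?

5

15 notes total. Splitting into 3 groups of 5:
F#4 B4 D#5 E5 F#5 | E4 A4 C#5 D#5 E5 | D#4 G#4 B4 C#5 D#5
That's a consistent down a 2nd shift per cell, and no other grouping gives one.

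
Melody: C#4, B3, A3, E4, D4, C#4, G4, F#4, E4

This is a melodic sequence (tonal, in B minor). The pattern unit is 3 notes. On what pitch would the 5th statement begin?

Taking 3-note groups, the heads are C#4, E4, G4: the pattern moves up a 3rd.
Continuing: B4 → D5. Statement 5 starts on D5.

D5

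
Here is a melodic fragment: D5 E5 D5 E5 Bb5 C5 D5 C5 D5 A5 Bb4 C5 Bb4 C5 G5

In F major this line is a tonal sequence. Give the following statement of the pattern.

A4 Bb4 A4 Bb4 F5

Taking 5-note groups, the heads are D5, C5, Bb4: the pattern moves down a 2nd.
From A4 the diatonic shape gives A4 Bb4 A4 Bb4 F5.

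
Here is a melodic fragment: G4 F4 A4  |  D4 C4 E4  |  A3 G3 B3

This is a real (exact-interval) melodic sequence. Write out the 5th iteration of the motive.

With a 3-note motive the entries are G4, D4, A3, each down a 4th from the previous.
Continuing the starts: E3 → B2.
From B2 the exact shape gives B2 A2 C#3.

B2 A2 C#3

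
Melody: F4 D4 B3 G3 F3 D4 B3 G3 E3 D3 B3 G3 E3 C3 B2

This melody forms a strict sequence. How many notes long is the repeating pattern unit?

15 notes total. Splitting into 3 groups of 5:
F4 D4 B3 G3 F3 | D4 B3 G3 E3 D3 | B3 G3 E3 C3 B2
Every group is a transposition down a 3rd of the one before; no shorter unit works.

5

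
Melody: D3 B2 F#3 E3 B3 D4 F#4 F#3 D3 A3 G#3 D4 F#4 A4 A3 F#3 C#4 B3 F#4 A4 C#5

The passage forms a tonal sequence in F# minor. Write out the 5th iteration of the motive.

E4 C#4 G#4 F#4 C#5 E5 G#5

The 7-note cells begin on D3, F#3, A3 — each up a 3rd from the last.
Extending up a 3rd: C#4 → E4.
From E4 the diatonic shape gives E4 C#4 G#4 F#4 C#5 E5 G#5.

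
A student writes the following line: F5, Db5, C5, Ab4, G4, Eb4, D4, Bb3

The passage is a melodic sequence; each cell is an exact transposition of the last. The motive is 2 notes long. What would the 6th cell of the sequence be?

With a 2-note motive the entries are F5, C5, G4, D4, each down a 4th from the previous.
Extending down a 4th: A3 → E3.
From E3 the exact shape gives E3 C3.

E3 C3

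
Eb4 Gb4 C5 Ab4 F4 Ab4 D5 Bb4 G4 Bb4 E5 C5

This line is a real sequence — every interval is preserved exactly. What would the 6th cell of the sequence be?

C#5 E5 A#5 F#5

The 4-note cells begin on Eb4, F4, G4 — each up a 2nd from the last.
Carrying on: A4 → B4 → C#5.
From C#5 the exact shape gives C#5 E5 A#5 F#5.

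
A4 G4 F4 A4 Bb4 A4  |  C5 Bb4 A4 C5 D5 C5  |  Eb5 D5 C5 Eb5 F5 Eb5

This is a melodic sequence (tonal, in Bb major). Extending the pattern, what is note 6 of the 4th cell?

Grouping in 6s, the 6th note of each cell is A4, C5, Eb5.
From Eb5, up a 3rd gives G5.

G5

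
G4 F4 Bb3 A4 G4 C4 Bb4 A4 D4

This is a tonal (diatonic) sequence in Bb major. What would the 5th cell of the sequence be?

D5 C5 F4

Taking 3-note groups, the heads are G4, A4, Bb4: the pattern moves up a 2nd.
Continuing the starts: C5 → D5.
Statement 5 starts on D5 and keeps the same diatonic contour: D5 C5 F4.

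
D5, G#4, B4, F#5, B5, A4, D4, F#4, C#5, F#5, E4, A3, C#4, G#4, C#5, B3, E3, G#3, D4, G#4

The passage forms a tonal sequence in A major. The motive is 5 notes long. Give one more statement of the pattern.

The 5-note cells begin on D5, A4, E4, B3 — each down a 4th from the last.
So cell 5 is F#3 B2 D3 A3 D4.

F#3 B2 D3 A3 D4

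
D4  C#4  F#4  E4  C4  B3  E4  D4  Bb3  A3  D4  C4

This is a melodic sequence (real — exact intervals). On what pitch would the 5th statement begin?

Gb3

The 4-note cells begin on D4, C4, Bb3 — each down a 2nd from the last.
Extending the heads down a 2nd: Ab3 → Gb3.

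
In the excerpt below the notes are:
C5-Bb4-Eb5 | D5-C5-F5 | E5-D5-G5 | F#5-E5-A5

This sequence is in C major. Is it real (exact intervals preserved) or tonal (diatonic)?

Each cell has the same semitone pattern (-2, 5) — intervals are preserved exactly.
And Bb4 lies outside C major, so the sequence is real rather than tonal.

real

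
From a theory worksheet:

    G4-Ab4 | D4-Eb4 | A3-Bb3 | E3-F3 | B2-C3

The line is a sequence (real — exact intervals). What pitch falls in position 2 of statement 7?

D2

The unit is 2 notes. Position-2 pitches of the 5 shown cells: Ab4, Eb4, Bb3, F3, C3.
Carrying that down a 4th forward: G2 → D2.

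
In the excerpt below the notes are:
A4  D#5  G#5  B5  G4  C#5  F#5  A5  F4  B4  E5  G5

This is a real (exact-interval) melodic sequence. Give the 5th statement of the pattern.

Taking 4-note groups, the heads are A4, G4, F4: the pattern moves down a 2nd.
Extending down a 2nd: Eb4 → Db4.
Statement 5 starts on Db4 and keeps the same exact contour: Db4 G4 C5 Eb5.

Db4 G4 C5 Eb5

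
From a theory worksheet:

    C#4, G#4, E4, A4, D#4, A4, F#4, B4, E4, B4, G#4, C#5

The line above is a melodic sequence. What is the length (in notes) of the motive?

There are 12 notes; a 4-note unit gives 3 cells:
C#4 G#4 E4 A4 | D#4 A4 F#4 B4 | E4 B4 G#4 C#5
Every group is a transposition up a 2nd of the one before; no shorter unit works.

4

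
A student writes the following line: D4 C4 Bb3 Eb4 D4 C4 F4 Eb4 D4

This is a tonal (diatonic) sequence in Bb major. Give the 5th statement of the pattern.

The 3-note cells begin on D4, Eb4, F4 — each up a 2nd from the last.
Continuing the starts: G4 → A4.
So cell 5 is A4 G4 F4.

A4 G4 F4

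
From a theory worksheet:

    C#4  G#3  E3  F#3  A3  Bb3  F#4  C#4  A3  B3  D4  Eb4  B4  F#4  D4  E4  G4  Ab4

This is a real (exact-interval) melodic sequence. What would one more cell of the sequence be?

Taking 6-note groups, the heads are C#4, F#4, B4: the pattern moves up a 4th.
Statement 4 starts on E5 and keeps the same exact contour: E5 B4 G4 A4 C5 Db5.

E5 B4 G4 A4 C5 Db5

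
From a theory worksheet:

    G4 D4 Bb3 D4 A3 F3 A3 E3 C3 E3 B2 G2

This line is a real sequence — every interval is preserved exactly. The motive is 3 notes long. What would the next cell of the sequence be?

B2 F#2 D2

The 3-note cells begin on G4, D4, A3, E3 — each down a 4th from the last.
So cell 5 is B2 F#2 D2.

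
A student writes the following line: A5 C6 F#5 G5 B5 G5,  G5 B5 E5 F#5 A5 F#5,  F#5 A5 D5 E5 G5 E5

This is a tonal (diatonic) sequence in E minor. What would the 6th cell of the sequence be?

C5 E5 A4 B4 D5 B4

Unit = 6 notes; the statements start on A5, G5, F#5, moving down a 2nd each time.
Continuing the starts: E5 → D5 → C5.
Statement 6 starts on C5 and keeps the same diatonic contour: C5 E5 A4 B4 D5 B4.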